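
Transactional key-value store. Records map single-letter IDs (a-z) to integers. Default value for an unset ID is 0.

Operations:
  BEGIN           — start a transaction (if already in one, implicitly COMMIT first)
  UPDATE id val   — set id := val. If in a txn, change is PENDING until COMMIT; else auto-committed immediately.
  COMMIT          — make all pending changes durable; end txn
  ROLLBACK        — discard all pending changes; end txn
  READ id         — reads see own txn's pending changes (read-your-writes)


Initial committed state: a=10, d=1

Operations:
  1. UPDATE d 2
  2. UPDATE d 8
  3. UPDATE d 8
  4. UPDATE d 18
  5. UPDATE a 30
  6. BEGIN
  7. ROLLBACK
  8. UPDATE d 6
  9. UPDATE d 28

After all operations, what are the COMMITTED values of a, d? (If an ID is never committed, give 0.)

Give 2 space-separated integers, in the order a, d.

Answer: 30 28

Derivation:
Initial committed: {a=10, d=1}
Op 1: UPDATE d=2 (auto-commit; committed d=2)
Op 2: UPDATE d=8 (auto-commit; committed d=8)
Op 3: UPDATE d=8 (auto-commit; committed d=8)
Op 4: UPDATE d=18 (auto-commit; committed d=18)
Op 5: UPDATE a=30 (auto-commit; committed a=30)
Op 6: BEGIN: in_txn=True, pending={}
Op 7: ROLLBACK: discarded pending []; in_txn=False
Op 8: UPDATE d=6 (auto-commit; committed d=6)
Op 9: UPDATE d=28 (auto-commit; committed d=28)
Final committed: {a=30, d=28}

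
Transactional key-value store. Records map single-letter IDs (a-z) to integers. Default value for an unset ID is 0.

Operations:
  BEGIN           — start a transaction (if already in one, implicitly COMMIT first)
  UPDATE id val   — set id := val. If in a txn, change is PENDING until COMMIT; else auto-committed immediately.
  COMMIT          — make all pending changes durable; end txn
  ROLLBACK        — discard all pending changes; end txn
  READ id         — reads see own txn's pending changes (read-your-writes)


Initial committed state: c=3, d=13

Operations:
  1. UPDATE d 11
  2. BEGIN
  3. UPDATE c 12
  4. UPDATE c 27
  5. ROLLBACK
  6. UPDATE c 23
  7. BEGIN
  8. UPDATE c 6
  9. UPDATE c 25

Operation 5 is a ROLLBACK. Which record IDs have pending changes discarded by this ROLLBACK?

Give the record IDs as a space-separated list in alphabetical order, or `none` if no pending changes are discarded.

Answer: c

Derivation:
Initial committed: {c=3, d=13}
Op 1: UPDATE d=11 (auto-commit; committed d=11)
Op 2: BEGIN: in_txn=True, pending={}
Op 3: UPDATE c=12 (pending; pending now {c=12})
Op 4: UPDATE c=27 (pending; pending now {c=27})
Op 5: ROLLBACK: discarded pending ['c']; in_txn=False
Op 6: UPDATE c=23 (auto-commit; committed c=23)
Op 7: BEGIN: in_txn=True, pending={}
Op 8: UPDATE c=6 (pending; pending now {c=6})
Op 9: UPDATE c=25 (pending; pending now {c=25})
ROLLBACK at op 5 discards: ['c']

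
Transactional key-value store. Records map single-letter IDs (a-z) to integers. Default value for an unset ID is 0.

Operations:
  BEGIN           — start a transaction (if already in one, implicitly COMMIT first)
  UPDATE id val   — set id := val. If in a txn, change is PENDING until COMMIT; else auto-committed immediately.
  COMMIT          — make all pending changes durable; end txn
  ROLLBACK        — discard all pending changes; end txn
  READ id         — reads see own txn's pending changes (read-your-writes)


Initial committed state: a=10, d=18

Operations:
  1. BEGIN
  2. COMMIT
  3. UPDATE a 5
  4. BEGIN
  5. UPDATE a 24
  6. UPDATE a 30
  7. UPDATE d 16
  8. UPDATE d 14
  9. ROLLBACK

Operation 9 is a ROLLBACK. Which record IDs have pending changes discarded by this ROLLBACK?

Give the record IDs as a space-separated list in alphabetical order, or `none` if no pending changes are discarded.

Initial committed: {a=10, d=18}
Op 1: BEGIN: in_txn=True, pending={}
Op 2: COMMIT: merged [] into committed; committed now {a=10, d=18}
Op 3: UPDATE a=5 (auto-commit; committed a=5)
Op 4: BEGIN: in_txn=True, pending={}
Op 5: UPDATE a=24 (pending; pending now {a=24})
Op 6: UPDATE a=30 (pending; pending now {a=30})
Op 7: UPDATE d=16 (pending; pending now {a=30, d=16})
Op 8: UPDATE d=14 (pending; pending now {a=30, d=14})
Op 9: ROLLBACK: discarded pending ['a', 'd']; in_txn=False
ROLLBACK at op 9 discards: ['a', 'd']

Answer: a d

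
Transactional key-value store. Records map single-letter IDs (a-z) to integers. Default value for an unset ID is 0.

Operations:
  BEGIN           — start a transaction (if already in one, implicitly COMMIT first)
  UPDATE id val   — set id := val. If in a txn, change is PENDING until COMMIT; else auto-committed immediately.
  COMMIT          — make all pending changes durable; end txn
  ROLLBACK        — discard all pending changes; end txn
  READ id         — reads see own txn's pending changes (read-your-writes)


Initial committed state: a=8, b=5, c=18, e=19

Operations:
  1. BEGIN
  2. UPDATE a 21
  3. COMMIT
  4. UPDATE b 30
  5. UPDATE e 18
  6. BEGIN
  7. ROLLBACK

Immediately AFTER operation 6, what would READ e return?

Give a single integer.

Answer: 18

Derivation:
Initial committed: {a=8, b=5, c=18, e=19}
Op 1: BEGIN: in_txn=True, pending={}
Op 2: UPDATE a=21 (pending; pending now {a=21})
Op 3: COMMIT: merged ['a'] into committed; committed now {a=21, b=5, c=18, e=19}
Op 4: UPDATE b=30 (auto-commit; committed b=30)
Op 5: UPDATE e=18 (auto-commit; committed e=18)
Op 6: BEGIN: in_txn=True, pending={}
After op 6: visible(e) = 18 (pending={}, committed={a=21, b=30, c=18, e=18})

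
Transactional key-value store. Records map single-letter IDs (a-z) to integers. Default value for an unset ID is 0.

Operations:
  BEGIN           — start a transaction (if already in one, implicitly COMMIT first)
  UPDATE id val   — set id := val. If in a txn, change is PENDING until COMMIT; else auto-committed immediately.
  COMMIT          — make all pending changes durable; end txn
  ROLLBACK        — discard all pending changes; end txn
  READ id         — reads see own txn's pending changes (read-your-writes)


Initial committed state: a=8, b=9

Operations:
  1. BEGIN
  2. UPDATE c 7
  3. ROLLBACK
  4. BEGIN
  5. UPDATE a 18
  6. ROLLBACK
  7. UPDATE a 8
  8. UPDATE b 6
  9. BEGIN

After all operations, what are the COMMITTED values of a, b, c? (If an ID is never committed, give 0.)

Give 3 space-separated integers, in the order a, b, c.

Initial committed: {a=8, b=9}
Op 1: BEGIN: in_txn=True, pending={}
Op 2: UPDATE c=7 (pending; pending now {c=7})
Op 3: ROLLBACK: discarded pending ['c']; in_txn=False
Op 4: BEGIN: in_txn=True, pending={}
Op 5: UPDATE a=18 (pending; pending now {a=18})
Op 6: ROLLBACK: discarded pending ['a']; in_txn=False
Op 7: UPDATE a=8 (auto-commit; committed a=8)
Op 8: UPDATE b=6 (auto-commit; committed b=6)
Op 9: BEGIN: in_txn=True, pending={}
Final committed: {a=8, b=6}

Answer: 8 6 0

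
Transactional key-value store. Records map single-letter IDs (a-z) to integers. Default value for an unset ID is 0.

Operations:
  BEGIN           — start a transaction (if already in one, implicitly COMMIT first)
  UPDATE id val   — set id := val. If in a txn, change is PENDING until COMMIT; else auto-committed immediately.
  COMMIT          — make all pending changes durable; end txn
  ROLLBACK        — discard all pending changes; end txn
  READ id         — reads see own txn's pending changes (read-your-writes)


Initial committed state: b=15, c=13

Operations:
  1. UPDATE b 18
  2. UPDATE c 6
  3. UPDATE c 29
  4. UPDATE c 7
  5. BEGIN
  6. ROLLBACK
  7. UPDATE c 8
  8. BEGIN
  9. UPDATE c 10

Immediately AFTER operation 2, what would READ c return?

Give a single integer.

Answer: 6

Derivation:
Initial committed: {b=15, c=13}
Op 1: UPDATE b=18 (auto-commit; committed b=18)
Op 2: UPDATE c=6 (auto-commit; committed c=6)
After op 2: visible(c) = 6 (pending={}, committed={b=18, c=6})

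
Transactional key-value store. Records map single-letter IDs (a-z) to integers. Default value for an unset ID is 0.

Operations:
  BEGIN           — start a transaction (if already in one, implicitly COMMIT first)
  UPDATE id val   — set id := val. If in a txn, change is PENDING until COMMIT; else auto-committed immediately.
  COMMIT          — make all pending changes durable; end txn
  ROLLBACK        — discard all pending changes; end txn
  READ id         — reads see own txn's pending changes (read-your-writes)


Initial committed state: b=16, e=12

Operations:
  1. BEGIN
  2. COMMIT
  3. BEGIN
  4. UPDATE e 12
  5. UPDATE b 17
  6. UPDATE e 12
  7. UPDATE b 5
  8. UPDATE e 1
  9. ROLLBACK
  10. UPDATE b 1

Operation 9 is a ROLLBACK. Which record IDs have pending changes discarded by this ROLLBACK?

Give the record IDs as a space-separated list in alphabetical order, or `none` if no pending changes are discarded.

Initial committed: {b=16, e=12}
Op 1: BEGIN: in_txn=True, pending={}
Op 2: COMMIT: merged [] into committed; committed now {b=16, e=12}
Op 3: BEGIN: in_txn=True, pending={}
Op 4: UPDATE e=12 (pending; pending now {e=12})
Op 5: UPDATE b=17 (pending; pending now {b=17, e=12})
Op 6: UPDATE e=12 (pending; pending now {b=17, e=12})
Op 7: UPDATE b=5 (pending; pending now {b=5, e=12})
Op 8: UPDATE e=1 (pending; pending now {b=5, e=1})
Op 9: ROLLBACK: discarded pending ['b', 'e']; in_txn=False
Op 10: UPDATE b=1 (auto-commit; committed b=1)
ROLLBACK at op 9 discards: ['b', 'e']

Answer: b e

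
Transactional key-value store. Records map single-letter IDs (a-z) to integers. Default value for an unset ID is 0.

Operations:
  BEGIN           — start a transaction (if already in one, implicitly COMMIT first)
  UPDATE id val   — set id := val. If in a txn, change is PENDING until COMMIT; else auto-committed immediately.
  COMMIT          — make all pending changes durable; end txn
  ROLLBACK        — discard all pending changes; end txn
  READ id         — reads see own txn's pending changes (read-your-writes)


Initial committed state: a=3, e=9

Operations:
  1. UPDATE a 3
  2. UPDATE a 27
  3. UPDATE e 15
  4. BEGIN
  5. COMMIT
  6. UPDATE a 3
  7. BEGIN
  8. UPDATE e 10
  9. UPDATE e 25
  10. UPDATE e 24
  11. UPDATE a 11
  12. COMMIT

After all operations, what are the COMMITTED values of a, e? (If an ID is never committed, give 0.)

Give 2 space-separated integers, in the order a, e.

Answer: 11 24

Derivation:
Initial committed: {a=3, e=9}
Op 1: UPDATE a=3 (auto-commit; committed a=3)
Op 2: UPDATE a=27 (auto-commit; committed a=27)
Op 3: UPDATE e=15 (auto-commit; committed e=15)
Op 4: BEGIN: in_txn=True, pending={}
Op 5: COMMIT: merged [] into committed; committed now {a=27, e=15}
Op 6: UPDATE a=3 (auto-commit; committed a=3)
Op 7: BEGIN: in_txn=True, pending={}
Op 8: UPDATE e=10 (pending; pending now {e=10})
Op 9: UPDATE e=25 (pending; pending now {e=25})
Op 10: UPDATE e=24 (pending; pending now {e=24})
Op 11: UPDATE a=11 (pending; pending now {a=11, e=24})
Op 12: COMMIT: merged ['a', 'e'] into committed; committed now {a=11, e=24}
Final committed: {a=11, e=24}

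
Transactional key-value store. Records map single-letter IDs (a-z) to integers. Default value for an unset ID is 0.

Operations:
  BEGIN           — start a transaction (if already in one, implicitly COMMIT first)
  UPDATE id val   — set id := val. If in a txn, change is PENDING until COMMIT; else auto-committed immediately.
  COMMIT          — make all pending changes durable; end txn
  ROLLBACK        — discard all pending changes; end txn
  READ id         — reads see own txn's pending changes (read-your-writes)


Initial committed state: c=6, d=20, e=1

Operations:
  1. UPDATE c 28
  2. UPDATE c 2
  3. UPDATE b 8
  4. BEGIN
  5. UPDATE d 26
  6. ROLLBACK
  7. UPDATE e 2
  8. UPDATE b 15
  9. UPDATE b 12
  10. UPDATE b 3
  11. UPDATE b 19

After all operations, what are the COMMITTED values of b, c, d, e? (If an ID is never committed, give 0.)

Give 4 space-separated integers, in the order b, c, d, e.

Answer: 19 2 20 2

Derivation:
Initial committed: {c=6, d=20, e=1}
Op 1: UPDATE c=28 (auto-commit; committed c=28)
Op 2: UPDATE c=2 (auto-commit; committed c=2)
Op 3: UPDATE b=8 (auto-commit; committed b=8)
Op 4: BEGIN: in_txn=True, pending={}
Op 5: UPDATE d=26 (pending; pending now {d=26})
Op 6: ROLLBACK: discarded pending ['d']; in_txn=False
Op 7: UPDATE e=2 (auto-commit; committed e=2)
Op 8: UPDATE b=15 (auto-commit; committed b=15)
Op 9: UPDATE b=12 (auto-commit; committed b=12)
Op 10: UPDATE b=3 (auto-commit; committed b=3)
Op 11: UPDATE b=19 (auto-commit; committed b=19)
Final committed: {b=19, c=2, d=20, e=2}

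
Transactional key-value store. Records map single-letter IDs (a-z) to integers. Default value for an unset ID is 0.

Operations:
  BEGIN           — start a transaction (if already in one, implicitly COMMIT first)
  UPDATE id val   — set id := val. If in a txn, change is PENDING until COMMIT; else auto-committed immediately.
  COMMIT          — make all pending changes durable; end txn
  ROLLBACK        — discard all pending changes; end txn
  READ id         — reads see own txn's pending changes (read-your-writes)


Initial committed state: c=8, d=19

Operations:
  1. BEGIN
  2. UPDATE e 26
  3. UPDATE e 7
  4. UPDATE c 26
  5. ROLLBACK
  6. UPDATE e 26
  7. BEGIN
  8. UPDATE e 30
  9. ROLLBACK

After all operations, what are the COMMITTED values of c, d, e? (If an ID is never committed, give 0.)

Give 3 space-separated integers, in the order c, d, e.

Answer: 8 19 26

Derivation:
Initial committed: {c=8, d=19}
Op 1: BEGIN: in_txn=True, pending={}
Op 2: UPDATE e=26 (pending; pending now {e=26})
Op 3: UPDATE e=7 (pending; pending now {e=7})
Op 4: UPDATE c=26 (pending; pending now {c=26, e=7})
Op 5: ROLLBACK: discarded pending ['c', 'e']; in_txn=False
Op 6: UPDATE e=26 (auto-commit; committed e=26)
Op 7: BEGIN: in_txn=True, pending={}
Op 8: UPDATE e=30 (pending; pending now {e=30})
Op 9: ROLLBACK: discarded pending ['e']; in_txn=False
Final committed: {c=8, d=19, e=26}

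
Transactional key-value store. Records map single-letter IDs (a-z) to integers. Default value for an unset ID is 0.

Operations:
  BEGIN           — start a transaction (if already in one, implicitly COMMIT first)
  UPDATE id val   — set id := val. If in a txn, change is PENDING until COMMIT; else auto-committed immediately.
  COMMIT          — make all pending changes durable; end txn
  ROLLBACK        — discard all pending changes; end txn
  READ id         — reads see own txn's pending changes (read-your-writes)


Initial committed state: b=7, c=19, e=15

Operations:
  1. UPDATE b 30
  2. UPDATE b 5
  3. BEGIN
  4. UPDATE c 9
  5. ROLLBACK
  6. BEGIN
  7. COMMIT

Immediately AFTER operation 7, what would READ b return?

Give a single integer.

Initial committed: {b=7, c=19, e=15}
Op 1: UPDATE b=30 (auto-commit; committed b=30)
Op 2: UPDATE b=5 (auto-commit; committed b=5)
Op 3: BEGIN: in_txn=True, pending={}
Op 4: UPDATE c=9 (pending; pending now {c=9})
Op 5: ROLLBACK: discarded pending ['c']; in_txn=False
Op 6: BEGIN: in_txn=True, pending={}
Op 7: COMMIT: merged [] into committed; committed now {b=5, c=19, e=15}
After op 7: visible(b) = 5 (pending={}, committed={b=5, c=19, e=15})

Answer: 5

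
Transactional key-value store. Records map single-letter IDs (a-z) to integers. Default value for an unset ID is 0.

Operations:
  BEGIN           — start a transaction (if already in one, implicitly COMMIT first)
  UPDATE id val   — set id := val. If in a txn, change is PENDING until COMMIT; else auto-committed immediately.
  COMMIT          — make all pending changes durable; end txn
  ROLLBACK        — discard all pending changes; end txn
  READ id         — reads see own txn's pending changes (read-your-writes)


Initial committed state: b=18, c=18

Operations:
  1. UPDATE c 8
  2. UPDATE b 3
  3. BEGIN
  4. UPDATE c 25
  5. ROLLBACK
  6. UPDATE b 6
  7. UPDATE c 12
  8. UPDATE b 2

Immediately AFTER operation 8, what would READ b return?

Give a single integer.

Answer: 2

Derivation:
Initial committed: {b=18, c=18}
Op 1: UPDATE c=8 (auto-commit; committed c=8)
Op 2: UPDATE b=3 (auto-commit; committed b=3)
Op 3: BEGIN: in_txn=True, pending={}
Op 4: UPDATE c=25 (pending; pending now {c=25})
Op 5: ROLLBACK: discarded pending ['c']; in_txn=False
Op 6: UPDATE b=6 (auto-commit; committed b=6)
Op 7: UPDATE c=12 (auto-commit; committed c=12)
Op 8: UPDATE b=2 (auto-commit; committed b=2)
After op 8: visible(b) = 2 (pending={}, committed={b=2, c=12})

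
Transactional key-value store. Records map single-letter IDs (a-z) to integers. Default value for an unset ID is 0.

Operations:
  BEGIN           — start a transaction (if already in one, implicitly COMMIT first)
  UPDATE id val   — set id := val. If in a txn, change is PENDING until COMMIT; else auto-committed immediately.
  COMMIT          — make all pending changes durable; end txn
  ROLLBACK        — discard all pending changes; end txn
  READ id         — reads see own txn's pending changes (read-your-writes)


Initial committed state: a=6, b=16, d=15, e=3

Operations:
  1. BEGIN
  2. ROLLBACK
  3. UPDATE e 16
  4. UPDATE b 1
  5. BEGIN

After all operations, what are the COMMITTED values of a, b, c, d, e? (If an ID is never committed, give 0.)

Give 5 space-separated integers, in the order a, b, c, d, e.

Initial committed: {a=6, b=16, d=15, e=3}
Op 1: BEGIN: in_txn=True, pending={}
Op 2: ROLLBACK: discarded pending []; in_txn=False
Op 3: UPDATE e=16 (auto-commit; committed e=16)
Op 4: UPDATE b=1 (auto-commit; committed b=1)
Op 5: BEGIN: in_txn=True, pending={}
Final committed: {a=6, b=1, d=15, e=16}

Answer: 6 1 0 15 16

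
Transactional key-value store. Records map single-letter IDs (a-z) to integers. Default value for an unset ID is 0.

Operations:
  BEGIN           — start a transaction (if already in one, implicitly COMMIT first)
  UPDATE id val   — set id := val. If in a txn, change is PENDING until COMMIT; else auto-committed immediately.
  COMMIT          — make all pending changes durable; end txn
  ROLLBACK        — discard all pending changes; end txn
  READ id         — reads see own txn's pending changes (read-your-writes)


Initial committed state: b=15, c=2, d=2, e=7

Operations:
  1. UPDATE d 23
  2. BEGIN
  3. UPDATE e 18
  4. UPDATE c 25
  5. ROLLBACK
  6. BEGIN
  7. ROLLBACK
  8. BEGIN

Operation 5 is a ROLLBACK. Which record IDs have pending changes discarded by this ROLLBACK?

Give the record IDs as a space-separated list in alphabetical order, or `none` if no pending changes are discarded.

Initial committed: {b=15, c=2, d=2, e=7}
Op 1: UPDATE d=23 (auto-commit; committed d=23)
Op 2: BEGIN: in_txn=True, pending={}
Op 3: UPDATE e=18 (pending; pending now {e=18})
Op 4: UPDATE c=25 (pending; pending now {c=25, e=18})
Op 5: ROLLBACK: discarded pending ['c', 'e']; in_txn=False
Op 6: BEGIN: in_txn=True, pending={}
Op 7: ROLLBACK: discarded pending []; in_txn=False
Op 8: BEGIN: in_txn=True, pending={}
ROLLBACK at op 5 discards: ['c', 'e']

Answer: c e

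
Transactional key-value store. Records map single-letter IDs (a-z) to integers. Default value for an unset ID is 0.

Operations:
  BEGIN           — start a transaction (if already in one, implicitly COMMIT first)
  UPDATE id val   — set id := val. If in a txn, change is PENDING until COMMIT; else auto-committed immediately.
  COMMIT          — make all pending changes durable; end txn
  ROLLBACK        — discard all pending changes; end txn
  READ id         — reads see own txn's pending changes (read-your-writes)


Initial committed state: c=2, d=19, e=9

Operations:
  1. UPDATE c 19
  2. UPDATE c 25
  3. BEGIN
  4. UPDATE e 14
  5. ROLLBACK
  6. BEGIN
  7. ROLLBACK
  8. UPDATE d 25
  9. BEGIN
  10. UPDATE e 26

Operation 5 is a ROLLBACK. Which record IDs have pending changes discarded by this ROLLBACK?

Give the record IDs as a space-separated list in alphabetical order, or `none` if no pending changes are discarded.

Answer: e

Derivation:
Initial committed: {c=2, d=19, e=9}
Op 1: UPDATE c=19 (auto-commit; committed c=19)
Op 2: UPDATE c=25 (auto-commit; committed c=25)
Op 3: BEGIN: in_txn=True, pending={}
Op 4: UPDATE e=14 (pending; pending now {e=14})
Op 5: ROLLBACK: discarded pending ['e']; in_txn=False
Op 6: BEGIN: in_txn=True, pending={}
Op 7: ROLLBACK: discarded pending []; in_txn=False
Op 8: UPDATE d=25 (auto-commit; committed d=25)
Op 9: BEGIN: in_txn=True, pending={}
Op 10: UPDATE e=26 (pending; pending now {e=26})
ROLLBACK at op 5 discards: ['e']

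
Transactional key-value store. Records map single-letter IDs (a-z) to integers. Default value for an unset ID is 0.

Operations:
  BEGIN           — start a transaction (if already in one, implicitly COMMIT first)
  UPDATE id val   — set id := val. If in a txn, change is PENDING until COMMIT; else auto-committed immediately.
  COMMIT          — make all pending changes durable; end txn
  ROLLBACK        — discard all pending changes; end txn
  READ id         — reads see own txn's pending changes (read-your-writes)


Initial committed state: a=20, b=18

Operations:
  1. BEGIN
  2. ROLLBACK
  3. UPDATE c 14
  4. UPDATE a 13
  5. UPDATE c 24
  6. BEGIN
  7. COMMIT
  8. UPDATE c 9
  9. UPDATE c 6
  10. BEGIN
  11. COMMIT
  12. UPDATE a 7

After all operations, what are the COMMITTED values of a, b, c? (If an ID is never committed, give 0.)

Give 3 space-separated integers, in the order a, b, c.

Answer: 7 18 6

Derivation:
Initial committed: {a=20, b=18}
Op 1: BEGIN: in_txn=True, pending={}
Op 2: ROLLBACK: discarded pending []; in_txn=False
Op 3: UPDATE c=14 (auto-commit; committed c=14)
Op 4: UPDATE a=13 (auto-commit; committed a=13)
Op 5: UPDATE c=24 (auto-commit; committed c=24)
Op 6: BEGIN: in_txn=True, pending={}
Op 7: COMMIT: merged [] into committed; committed now {a=13, b=18, c=24}
Op 8: UPDATE c=9 (auto-commit; committed c=9)
Op 9: UPDATE c=6 (auto-commit; committed c=6)
Op 10: BEGIN: in_txn=True, pending={}
Op 11: COMMIT: merged [] into committed; committed now {a=13, b=18, c=6}
Op 12: UPDATE a=7 (auto-commit; committed a=7)
Final committed: {a=7, b=18, c=6}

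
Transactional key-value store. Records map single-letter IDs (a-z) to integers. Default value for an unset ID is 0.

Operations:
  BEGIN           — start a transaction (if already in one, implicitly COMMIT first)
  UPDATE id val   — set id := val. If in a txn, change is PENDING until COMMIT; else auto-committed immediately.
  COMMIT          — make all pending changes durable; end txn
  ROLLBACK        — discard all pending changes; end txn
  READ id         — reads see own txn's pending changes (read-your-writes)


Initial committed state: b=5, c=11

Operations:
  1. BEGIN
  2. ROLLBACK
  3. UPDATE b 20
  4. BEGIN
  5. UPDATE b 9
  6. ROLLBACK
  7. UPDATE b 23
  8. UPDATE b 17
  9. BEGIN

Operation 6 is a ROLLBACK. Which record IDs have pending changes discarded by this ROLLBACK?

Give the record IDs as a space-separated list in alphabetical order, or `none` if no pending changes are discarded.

Initial committed: {b=5, c=11}
Op 1: BEGIN: in_txn=True, pending={}
Op 2: ROLLBACK: discarded pending []; in_txn=False
Op 3: UPDATE b=20 (auto-commit; committed b=20)
Op 4: BEGIN: in_txn=True, pending={}
Op 5: UPDATE b=9 (pending; pending now {b=9})
Op 6: ROLLBACK: discarded pending ['b']; in_txn=False
Op 7: UPDATE b=23 (auto-commit; committed b=23)
Op 8: UPDATE b=17 (auto-commit; committed b=17)
Op 9: BEGIN: in_txn=True, pending={}
ROLLBACK at op 6 discards: ['b']

Answer: b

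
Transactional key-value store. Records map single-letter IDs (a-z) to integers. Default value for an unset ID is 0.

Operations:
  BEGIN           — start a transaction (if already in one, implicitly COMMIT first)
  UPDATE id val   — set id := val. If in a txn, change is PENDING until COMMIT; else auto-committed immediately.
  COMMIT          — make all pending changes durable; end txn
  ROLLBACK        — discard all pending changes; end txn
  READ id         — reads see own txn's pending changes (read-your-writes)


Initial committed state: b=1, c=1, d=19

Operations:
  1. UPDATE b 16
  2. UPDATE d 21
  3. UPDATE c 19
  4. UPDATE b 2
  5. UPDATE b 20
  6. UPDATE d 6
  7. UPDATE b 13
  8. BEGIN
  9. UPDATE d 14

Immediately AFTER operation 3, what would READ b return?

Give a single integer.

Answer: 16

Derivation:
Initial committed: {b=1, c=1, d=19}
Op 1: UPDATE b=16 (auto-commit; committed b=16)
Op 2: UPDATE d=21 (auto-commit; committed d=21)
Op 3: UPDATE c=19 (auto-commit; committed c=19)
After op 3: visible(b) = 16 (pending={}, committed={b=16, c=19, d=21})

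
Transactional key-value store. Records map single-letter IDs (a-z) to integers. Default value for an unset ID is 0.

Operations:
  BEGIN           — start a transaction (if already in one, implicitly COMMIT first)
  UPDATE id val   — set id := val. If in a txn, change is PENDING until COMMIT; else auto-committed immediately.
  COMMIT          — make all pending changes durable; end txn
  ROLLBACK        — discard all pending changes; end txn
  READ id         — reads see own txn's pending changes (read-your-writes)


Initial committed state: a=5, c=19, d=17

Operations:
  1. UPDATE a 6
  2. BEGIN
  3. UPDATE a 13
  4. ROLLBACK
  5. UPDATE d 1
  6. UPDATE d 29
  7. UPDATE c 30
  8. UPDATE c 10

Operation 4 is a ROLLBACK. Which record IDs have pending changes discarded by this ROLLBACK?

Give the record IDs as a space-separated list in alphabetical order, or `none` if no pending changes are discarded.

Answer: a

Derivation:
Initial committed: {a=5, c=19, d=17}
Op 1: UPDATE a=6 (auto-commit; committed a=6)
Op 2: BEGIN: in_txn=True, pending={}
Op 3: UPDATE a=13 (pending; pending now {a=13})
Op 4: ROLLBACK: discarded pending ['a']; in_txn=False
Op 5: UPDATE d=1 (auto-commit; committed d=1)
Op 6: UPDATE d=29 (auto-commit; committed d=29)
Op 7: UPDATE c=30 (auto-commit; committed c=30)
Op 8: UPDATE c=10 (auto-commit; committed c=10)
ROLLBACK at op 4 discards: ['a']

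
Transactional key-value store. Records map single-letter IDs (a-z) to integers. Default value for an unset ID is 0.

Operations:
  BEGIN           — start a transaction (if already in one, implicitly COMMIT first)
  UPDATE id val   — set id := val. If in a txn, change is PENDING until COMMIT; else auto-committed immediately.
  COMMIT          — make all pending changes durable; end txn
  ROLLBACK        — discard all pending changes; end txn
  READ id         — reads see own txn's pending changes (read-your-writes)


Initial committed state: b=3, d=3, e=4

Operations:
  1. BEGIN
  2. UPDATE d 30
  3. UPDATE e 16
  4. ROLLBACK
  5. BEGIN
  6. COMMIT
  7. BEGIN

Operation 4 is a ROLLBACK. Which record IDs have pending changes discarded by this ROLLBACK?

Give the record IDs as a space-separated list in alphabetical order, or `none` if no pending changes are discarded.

Initial committed: {b=3, d=3, e=4}
Op 1: BEGIN: in_txn=True, pending={}
Op 2: UPDATE d=30 (pending; pending now {d=30})
Op 3: UPDATE e=16 (pending; pending now {d=30, e=16})
Op 4: ROLLBACK: discarded pending ['d', 'e']; in_txn=False
Op 5: BEGIN: in_txn=True, pending={}
Op 6: COMMIT: merged [] into committed; committed now {b=3, d=3, e=4}
Op 7: BEGIN: in_txn=True, pending={}
ROLLBACK at op 4 discards: ['d', 'e']

Answer: d e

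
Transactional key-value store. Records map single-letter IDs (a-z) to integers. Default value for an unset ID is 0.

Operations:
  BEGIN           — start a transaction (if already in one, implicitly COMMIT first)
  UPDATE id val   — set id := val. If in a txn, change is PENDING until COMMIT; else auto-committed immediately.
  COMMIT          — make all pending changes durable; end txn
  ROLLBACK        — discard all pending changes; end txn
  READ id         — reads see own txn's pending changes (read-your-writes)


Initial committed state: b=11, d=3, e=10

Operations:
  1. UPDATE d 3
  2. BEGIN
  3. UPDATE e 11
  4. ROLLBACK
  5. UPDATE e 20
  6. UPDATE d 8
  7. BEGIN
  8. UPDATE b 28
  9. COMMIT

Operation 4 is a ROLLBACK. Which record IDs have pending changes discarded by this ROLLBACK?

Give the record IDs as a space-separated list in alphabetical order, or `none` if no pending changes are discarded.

Initial committed: {b=11, d=3, e=10}
Op 1: UPDATE d=3 (auto-commit; committed d=3)
Op 2: BEGIN: in_txn=True, pending={}
Op 3: UPDATE e=11 (pending; pending now {e=11})
Op 4: ROLLBACK: discarded pending ['e']; in_txn=False
Op 5: UPDATE e=20 (auto-commit; committed e=20)
Op 6: UPDATE d=8 (auto-commit; committed d=8)
Op 7: BEGIN: in_txn=True, pending={}
Op 8: UPDATE b=28 (pending; pending now {b=28})
Op 9: COMMIT: merged ['b'] into committed; committed now {b=28, d=8, e=20}
ROLLBACK at op 4 discards: ['e']

Answer: e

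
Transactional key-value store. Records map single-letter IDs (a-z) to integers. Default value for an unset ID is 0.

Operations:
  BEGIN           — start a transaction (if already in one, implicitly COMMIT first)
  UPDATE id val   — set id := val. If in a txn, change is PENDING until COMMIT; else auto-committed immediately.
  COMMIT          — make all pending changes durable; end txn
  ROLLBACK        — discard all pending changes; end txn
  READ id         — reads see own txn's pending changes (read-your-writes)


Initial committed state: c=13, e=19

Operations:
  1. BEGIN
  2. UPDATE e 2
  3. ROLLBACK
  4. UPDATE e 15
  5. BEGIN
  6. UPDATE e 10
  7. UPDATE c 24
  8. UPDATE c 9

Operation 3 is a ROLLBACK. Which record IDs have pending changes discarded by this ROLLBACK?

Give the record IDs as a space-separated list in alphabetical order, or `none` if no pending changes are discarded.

Initial committed: {c=13, e=19}
Op 1: BEGIN: in_txn=True, pending={}
Op 2: UPDATE e=2 (pending; pending now {e=2})
Op 3: ROLLBACK: discarded pending ['e']; in_txn=False
Op 4: UPDATE e=15 (auto-commit; committed e=15)
Op 5: BEGIN: in_txn=True, pending={}
Op 6: UPDATE e=10 (pending; pending now {e=10})
Op 7: UPDATE c=24 (pending; pending now {c=24, e=10})
Op 8: UPDATE c=9 (pending; pending now {c=9, e=10})
ROLLBACK at op 3 discards: ['e']

Answer: e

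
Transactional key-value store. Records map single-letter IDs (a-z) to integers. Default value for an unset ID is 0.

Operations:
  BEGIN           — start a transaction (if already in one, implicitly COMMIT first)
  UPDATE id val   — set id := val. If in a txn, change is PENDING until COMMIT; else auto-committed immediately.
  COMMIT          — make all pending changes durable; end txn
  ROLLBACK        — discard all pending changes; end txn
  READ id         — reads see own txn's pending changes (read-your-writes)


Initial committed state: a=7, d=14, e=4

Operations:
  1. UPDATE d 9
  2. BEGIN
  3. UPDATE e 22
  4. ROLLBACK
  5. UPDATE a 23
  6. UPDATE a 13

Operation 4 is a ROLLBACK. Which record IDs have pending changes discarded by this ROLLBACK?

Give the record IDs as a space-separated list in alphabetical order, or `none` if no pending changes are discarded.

Answer: e

Derivation:
Initial committed: {a=7, d=14, e=4}
Op 1: UPDATE d=9 (auto-commit; committed d=9)
Op 2: BEGIN: in_txn=True, pending={}
Op 3: UPDATE e=22 (pending; pending now {e=22})
Op 4: ROLLBACK: discarded pending ['e']; in_txn=False
Op 5: UPDATE a=23 (auto-commit; committed a=23)
Op 6: UPDATE a=13 (auto-commit; committed a=13)
ROLLBACK at op 4 discards: ['e']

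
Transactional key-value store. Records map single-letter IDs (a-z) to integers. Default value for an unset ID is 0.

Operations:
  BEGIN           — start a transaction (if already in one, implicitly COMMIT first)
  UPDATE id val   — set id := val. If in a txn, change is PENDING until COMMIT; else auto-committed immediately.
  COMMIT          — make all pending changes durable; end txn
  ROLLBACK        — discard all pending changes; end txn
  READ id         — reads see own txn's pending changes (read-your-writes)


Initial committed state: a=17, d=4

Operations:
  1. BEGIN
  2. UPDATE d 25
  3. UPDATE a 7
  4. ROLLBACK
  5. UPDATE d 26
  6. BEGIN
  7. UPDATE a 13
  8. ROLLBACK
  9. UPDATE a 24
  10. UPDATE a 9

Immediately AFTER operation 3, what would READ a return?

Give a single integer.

Answer: 7

Derivation:
Initial committed: {a=17, d=4}
Op 1: BEGIN: in_txn=True, pending={}
Op 2: UPDATE d=25 (pending; pending now {d=25})
Op 3: UPDATE a=7 (pending; pending now {a=7, d=25})
After op 3: visible(a) = 7 (pending={a=7, d=25}, committed={a=17, d=4})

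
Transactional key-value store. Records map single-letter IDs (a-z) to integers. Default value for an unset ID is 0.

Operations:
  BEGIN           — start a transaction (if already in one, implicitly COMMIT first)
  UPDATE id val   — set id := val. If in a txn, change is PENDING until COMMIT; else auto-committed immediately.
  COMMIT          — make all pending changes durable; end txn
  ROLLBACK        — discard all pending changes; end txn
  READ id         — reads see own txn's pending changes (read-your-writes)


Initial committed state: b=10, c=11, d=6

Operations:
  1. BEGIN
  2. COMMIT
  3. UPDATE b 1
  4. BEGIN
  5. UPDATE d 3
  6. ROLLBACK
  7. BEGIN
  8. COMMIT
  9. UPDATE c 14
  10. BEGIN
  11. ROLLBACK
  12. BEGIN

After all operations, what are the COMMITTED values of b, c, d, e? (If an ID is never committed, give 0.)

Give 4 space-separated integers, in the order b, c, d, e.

Answer: 1 14 6 0

Derivation:
Initial committed: {b=10, c=11, d=6}
Op 1: BEGIN: in_txn=True, pending={}
Op 2: COMMIT: merged [] into committed; committed now {b=10, c=11, d=6}
Op 3: UPDATE b=1 (auto-commit; committed b=1)
Op 4: BEGIN: in_txn=True, pending={}
Op 5: UPDATE d=3 (pending; pending now {d=3})
Op 6: ROLLBACK: discarded pending ['d']; in_txn=False
Op 7: BEGIN: in_txn=True, pending={}
Op 8: COMMIT: merged [] into committed; committed now {b=1, c=11, d=6}
Op 9: UPDATE c=14 (auto-commit; committed c=14)
Op 10: BEGIN: in_txn=True, pending={}
Op 11: ROLLBACK: discarded pending []; in_txn=False
Op 12: BEGIN: in_txn=True, pending={}
Final committed: {b=1, c=14, d=6}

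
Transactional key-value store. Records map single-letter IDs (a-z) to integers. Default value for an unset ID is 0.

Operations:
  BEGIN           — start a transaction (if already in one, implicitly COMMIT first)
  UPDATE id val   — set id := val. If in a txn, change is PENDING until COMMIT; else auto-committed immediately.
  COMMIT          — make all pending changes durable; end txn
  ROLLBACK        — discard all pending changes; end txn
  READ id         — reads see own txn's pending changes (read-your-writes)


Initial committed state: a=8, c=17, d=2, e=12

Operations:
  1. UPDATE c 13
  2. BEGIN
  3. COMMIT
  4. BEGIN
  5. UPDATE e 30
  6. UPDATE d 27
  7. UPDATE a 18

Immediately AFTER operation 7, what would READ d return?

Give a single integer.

Initial committed: {a=8, c=17, d=2, e=12}
Op 1: UPDATE c=13 (auto-commit; committed c=13)
Op 2: BEGIN: in_txn=True, pending={}
Op 3: COMMIT: merged [] into committed; committed now {a=8, c=13, d=2, e=12}
Op 4: BEGIN: in_txn=True, pending={}
Op 5: UPDATE e=30 (pending; pending now {e=30})
Op 6: UPDATE d=27 (pending; pending now {d=27, e=30})
Op 7: UPDATE a=18 (pending; pending now {a=18, d=27, e=30})
After op 7: visible(d) = 27 (pending={a=18, d=27, e=30}, committed={a=8, c=13, d=2, e=12})

Answer: 27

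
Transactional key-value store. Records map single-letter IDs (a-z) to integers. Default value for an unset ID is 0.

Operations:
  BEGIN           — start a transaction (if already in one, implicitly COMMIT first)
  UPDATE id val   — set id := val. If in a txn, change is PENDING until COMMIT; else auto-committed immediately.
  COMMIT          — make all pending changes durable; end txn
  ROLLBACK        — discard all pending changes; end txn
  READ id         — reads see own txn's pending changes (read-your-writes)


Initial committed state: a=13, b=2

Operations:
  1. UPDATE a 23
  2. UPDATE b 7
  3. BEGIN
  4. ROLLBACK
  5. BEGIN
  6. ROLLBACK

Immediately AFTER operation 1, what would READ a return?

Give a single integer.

Answer: 23

Derivation:
Initial committed: {a=13, b=2}
Op 1: UPDATE a=23 (auto-commit; committed a=23)
After op 1: visible(a) = 23 (pending={}, committed={a=23, b=2})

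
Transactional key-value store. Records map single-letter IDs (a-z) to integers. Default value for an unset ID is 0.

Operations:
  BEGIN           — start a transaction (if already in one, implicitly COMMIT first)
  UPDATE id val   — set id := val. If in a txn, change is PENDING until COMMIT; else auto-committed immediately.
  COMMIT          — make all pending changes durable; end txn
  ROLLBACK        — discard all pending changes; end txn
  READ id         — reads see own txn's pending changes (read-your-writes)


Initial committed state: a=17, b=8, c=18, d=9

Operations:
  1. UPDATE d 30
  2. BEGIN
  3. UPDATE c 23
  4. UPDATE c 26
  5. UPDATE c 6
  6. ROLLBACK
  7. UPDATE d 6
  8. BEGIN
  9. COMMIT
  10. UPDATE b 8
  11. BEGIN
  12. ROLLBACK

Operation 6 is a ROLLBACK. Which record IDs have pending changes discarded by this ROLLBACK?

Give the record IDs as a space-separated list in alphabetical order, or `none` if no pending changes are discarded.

Answer: c

Derivation:
Initial committed: {a=17, b=8, c=18, d=9}
Op 1: UPDATE d=30 (auto-commit; committed d=30)
Op 2: BEGIN: in_txn=True, pending={}
Op 3: UPDATE c=23 (pending; pending now {c=23})
Op 4: UPDATE c=26 (pending; pending now {c=26})
Op 5: UPDATE c=6 (pending; pending now {c=6})
Op 6: ROLLBACK: discarded pending ['c']; in_txn=False
Op 7: UPDATE d=6 (auto-commit; committed d=6)
Op 8: BEGIN: in_txn=True, pending={}
Op 9: COMMIT: merged [] into committed; committed now {a=17, b=8, c=18, d=6}
Op 10: UPDATE b=8 (auto-commit; committed b=8)
Op 11: BEGIN: in_txn=True, pending={}
Op 12: ROLLBACK: discarded pending []; in_txn=False
ROLLBACK at op 6 discards: ['c']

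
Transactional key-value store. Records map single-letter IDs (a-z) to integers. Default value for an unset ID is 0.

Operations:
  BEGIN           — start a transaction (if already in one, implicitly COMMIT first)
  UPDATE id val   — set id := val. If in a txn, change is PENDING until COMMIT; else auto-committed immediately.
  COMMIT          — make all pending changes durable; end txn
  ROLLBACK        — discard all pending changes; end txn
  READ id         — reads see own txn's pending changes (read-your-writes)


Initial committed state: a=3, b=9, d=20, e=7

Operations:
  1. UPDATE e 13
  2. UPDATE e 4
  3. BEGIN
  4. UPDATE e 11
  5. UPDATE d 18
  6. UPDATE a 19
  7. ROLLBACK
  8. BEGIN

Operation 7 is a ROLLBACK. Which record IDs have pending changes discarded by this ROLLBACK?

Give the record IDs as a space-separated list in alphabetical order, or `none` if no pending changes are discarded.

Answer: a d e

Derivation:
Initial committed: {a=3, b=9, d=20, e=7}
Op 1: UPDATE e=13 (auto-commit; committed e=13)
Op 2: UPDATE e=4 (auto-commit; committed e=4)
Op 3: BEGIN: in_txn=True, pending={}
Op 4: UPDATE e=11 (pending; pending now {e=11})
Op 5: UPDATE d=18 (pending; pending now {d=18, e=11})
Op 6: UPDATE a=19 (pending; pending now {a=19, d=18, e=11})
Op 7: ROLLBACK: discarded pending ['a', 'd', 'e']; in_txn=False
Op 8: BEGIN: in_txn=True, pending={}
ROLLBACK at op 7 discards: ['a', 'd', 'e']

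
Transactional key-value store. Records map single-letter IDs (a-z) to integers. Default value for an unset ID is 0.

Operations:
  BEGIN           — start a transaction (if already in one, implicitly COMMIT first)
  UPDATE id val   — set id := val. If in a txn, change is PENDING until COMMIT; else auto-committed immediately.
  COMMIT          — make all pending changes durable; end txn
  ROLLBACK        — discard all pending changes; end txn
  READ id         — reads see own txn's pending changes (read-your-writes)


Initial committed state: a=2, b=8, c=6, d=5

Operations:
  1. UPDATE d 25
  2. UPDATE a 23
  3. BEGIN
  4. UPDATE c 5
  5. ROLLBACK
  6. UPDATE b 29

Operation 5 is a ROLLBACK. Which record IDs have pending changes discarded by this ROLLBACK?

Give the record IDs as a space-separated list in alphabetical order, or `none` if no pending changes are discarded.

Answer: c

Derivation:
Initial committed: {a=2, b=8, c=6, d=5}
Op 1: UPDATE d=25 (auto-commit; committed d=25)
Op 2: UPDATE a=23 (auto-commit; committed a=23)
Op 3: BEGIN: in_txn=True, pending={}
Op 4: UPDATE c=5 (pending; pending now {c=5})
Op 5: ROLLBACK: discarded pending ['c']; in_txn=False
Op 6: UPDATE b=29 (auto-commit; committed b=29)
ROLLBACK at op 5 discards: ['c']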